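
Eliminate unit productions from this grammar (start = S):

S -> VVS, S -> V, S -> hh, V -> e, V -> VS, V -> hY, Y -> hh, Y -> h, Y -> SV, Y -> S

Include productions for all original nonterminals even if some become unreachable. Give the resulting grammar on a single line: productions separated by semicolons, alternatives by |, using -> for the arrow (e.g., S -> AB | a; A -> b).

S -> e | VS | hY | hh | VVS; V -> e | VS | hY; Y -> e | h | SV | VS | hY | hh | VVS

Unit productions: S->V, Y->S.
Unit pairs (A ⇒* B via units): (S,V), (Y,S), (Y,V).
S: inherits non-unit rules of {S, V} → VS | VVS | e | hY | hh.
V: inherits non-unit rules of {V} → VS | e | hY.
Y: inherits non-unit rules of {S, V, Y} → SV | VS | VVS | e | h | hY | hh.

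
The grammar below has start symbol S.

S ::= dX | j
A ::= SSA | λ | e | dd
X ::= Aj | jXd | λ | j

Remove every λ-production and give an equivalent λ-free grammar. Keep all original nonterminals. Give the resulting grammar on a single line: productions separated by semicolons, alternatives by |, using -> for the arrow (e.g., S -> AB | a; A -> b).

Nullable set: {A, X}.
S -> dX: X nullable, giving d | dX.
Drop A -> λ.
A -> SSA: A nullable, giving SS | SSA.
Drop X -> λ.
X -> Aj: A nullable, giving Aj | j.
X -> jXd: X nullable, giving jXd | jd.
Unchanged (no nullable symbols): S -> j; A -> dd; A -> e; X -> j.

S -> d | j | dX; A -> e | SS | dd | SSA; X -> j | Aj | jd | jXd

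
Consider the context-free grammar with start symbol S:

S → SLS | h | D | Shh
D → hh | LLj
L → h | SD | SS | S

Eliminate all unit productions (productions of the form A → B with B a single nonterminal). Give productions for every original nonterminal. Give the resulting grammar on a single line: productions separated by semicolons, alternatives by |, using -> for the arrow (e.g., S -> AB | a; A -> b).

S -> h | hh | LLj | SLS | Shh; D -> hh | LLj; L -> h | SD | SS | hh | LLj | SLS | Shh

Unit productions: L->S, S->D.
Unit pairs (A ⇒* B via units): (L,D), (L,S), (S,D).
S: inherits non-unit rules of {D, S} → LLj | SLS | Shh | h | hh.
D: inherits non-unit rules of {D} → LLj | hh.
L: inherits non-unit rules of {D, L, S} → LLj | SD | SLS | SS | Shh | h | hh.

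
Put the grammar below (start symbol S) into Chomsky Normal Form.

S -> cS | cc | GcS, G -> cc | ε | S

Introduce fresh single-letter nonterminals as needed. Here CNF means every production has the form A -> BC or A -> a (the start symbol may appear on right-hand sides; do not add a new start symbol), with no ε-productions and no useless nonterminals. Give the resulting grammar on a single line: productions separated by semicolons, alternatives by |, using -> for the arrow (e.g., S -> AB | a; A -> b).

S -> AA | AS | GC; A -> c; B -> AS; C -> AS; G -> AA | AS | GB

Nullable: {G}; after ε-elimination: S -> cS | cc | GcS; G -> S | cc.
After unit-elimination: S -> cS | cc | GcS; G -> cS | cc | GcS.
TERM: introduce A -> c and substitute in every rule of length ≥2.
BIN: G -> GAS becomes G -> GB, B -> AS; S -> GAS becomes S -> GC, C -> AS.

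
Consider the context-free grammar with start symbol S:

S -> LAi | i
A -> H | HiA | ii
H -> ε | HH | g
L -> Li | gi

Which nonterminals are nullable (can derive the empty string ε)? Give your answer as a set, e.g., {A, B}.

{A, H}

Directly nullable (have an ε-rule): {H}.
A is nullable via A -> H (every symbol on the right is already known nullable).
Not nullable: L, S — each has a terminal in every rule's right-hand side or depends on a non-nullable symbol.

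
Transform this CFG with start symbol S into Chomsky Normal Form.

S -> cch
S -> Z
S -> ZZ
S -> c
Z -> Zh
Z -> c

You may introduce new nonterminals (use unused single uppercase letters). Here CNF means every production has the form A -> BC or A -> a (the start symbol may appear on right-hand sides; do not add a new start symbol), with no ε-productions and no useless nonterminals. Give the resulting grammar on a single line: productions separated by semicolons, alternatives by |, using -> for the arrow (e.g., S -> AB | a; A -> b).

No ε-productions.
After unit-elimination: S -> c | ZZ | Zh | cch; Z -> c | Zh.
TERM: introduce B -> c, A -> h and substitute in every rule of length ≥2.
BIN: S -> BBA becomes S -> BC, C -> BA.

S -> c | BC | ZA | ZZ; A -> h; B -> c; C -> BA; Z -> c | ZA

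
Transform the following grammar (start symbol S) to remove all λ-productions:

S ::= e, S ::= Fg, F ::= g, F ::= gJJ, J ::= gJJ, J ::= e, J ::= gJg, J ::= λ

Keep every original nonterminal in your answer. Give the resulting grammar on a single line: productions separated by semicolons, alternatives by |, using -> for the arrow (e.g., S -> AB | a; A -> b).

S -> e | Fg; F -> g | gJ | gJJ; J -> e | g | gJ | gg | gJJ | gJg

Nullable set: {J}.
F -> gJJ: J, J nullable, giving g | gJ | gJJ.
Drop J -> λ.
J -> gJJ: J, J nullable, giving g | gJ | gJJ.
J -> gJg: J nullable, giving gJg | gg.
Unchanged (no nullable symbols): S -> Fg; S -> e; F -> g; J -> e.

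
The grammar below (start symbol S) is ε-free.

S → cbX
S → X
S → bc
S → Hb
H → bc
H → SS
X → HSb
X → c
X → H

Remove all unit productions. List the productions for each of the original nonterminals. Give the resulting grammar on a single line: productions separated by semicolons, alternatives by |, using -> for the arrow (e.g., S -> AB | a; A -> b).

S -> c | Hb | SS | bc | HSb | cbX; H -> SS | bc; X -> c | SS | bc | HSb

Unit productions: S->X, X->H.
Unit pairs (A ⇒* B via units): (S,H), (S,X), (X,H).
S: inherits non-unit rules of {H, S, X} → HSb | Hb | SS | bc | c | cbX.
H: inherits non-unit rules of {H} → SS | bc.
X: inherits non-unit rules of {H, X} → HSb | SS | bc | c.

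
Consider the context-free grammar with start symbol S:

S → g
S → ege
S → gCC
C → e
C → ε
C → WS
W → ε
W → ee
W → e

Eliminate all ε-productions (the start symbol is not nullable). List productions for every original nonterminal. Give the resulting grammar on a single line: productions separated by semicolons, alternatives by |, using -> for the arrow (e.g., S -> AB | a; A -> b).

S -> g | gC | ege | gCC; C -> S | e | WS; W -> e | ee

Nullable set: {C, W}.
S -> gCC: C, C nullable, giving g | gC | gCC.
Drop C -> ε.
C -> WS: W nullable, giving S | WS.
Drop W -> ε.
Unchanged (no nullable symbols): S -> ege; S -> g; C -> e; W -> e; W -> ee.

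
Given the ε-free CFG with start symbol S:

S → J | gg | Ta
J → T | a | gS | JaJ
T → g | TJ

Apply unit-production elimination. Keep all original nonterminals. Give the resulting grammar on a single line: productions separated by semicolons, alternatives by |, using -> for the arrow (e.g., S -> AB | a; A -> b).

Unit productions: J->T, S->J.
Unit pairs (A ⇒* B via units): (J,T), (S,J), (S,T).
S: inherits non-unit rules of {J, S, T} → JaJ | TJ | Ta | a | g | gS | gg.
J: inherits non-unit rules of {J, T} → JaJ | TJ | a | g | gS.
T: inherits non-unit rules of {T} → TJ | g.

S -> a | g | TJ | Ta | gS | gg | JaJ; J -> a | g | TJ | gS | JaJ; T -> g | TJ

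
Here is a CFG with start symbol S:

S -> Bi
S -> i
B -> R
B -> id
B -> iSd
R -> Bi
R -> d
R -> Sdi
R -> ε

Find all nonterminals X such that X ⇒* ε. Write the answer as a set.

{B, R}

Directly nullable (have an ε-rule): {R}.
B is nullable via B -> R (every symbol on the right is already known nullable).
Not nullable: S — each has a terminal in every rule's right-hand side or depends on a non-nullable symbol.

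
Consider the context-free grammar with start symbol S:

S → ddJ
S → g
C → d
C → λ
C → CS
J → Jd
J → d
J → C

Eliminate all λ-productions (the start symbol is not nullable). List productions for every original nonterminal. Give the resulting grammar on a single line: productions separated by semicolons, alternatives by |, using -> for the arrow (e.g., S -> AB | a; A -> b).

S -> g | dd | ddJ; C -> S | d | CS; J -> C | d | Jd

Nullable set: {C, J}.
S -> ddJ: J nullable, giving dd | ddJ.
Drop C -> λ.
C -> CS: C nullable, giving CS | S.
J -> C: C nullable, giving C.
J -> Jd: J nullable, giving Jd | d.
Unchanged (no nullable symbols): S -> g; C -> d; J -> d.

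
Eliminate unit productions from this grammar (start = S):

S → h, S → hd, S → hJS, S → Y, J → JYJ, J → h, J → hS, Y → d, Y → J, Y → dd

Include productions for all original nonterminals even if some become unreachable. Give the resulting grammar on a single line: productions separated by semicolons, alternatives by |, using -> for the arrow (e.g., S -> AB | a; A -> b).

S -> d | h | dd | hS | hd | JYJ | hJS; J -> h | hS | JYJ; Y -> d | h | dd | hS | JYJ

Unit productions: S->Y, Y->J.
Unit pairs (A ⇒* B via units): (S,J), (S,Y), (Y,J).
S: inherits non-unit rules of {J, S, Y} → JYJ | d | dd | h | hJS | hS | hd.
J: inherits non-unit rules of {J} → JYJ | h | hS.
Y: inherits non-unit rules of {J, Y} → JYJ | d | dd | h | hS.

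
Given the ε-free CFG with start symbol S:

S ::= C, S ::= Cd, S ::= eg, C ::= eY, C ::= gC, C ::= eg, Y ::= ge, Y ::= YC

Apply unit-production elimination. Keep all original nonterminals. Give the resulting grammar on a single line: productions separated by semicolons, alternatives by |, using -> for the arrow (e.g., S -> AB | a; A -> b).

Unit productions: S->C.
Unit pairs (A ⇒* B via units): (S,C).
S: inherits non-unit rules of {C, S} → Cd | eY | eg | gC.
C: inherits non-unit rules of {C} → eY | eg | gC.
Y: inherits non-unit rules of {Y} → YC | ge.

S -> Cd | eY | eg | gC; C -> eY | eg | gC; Y -> YC | ge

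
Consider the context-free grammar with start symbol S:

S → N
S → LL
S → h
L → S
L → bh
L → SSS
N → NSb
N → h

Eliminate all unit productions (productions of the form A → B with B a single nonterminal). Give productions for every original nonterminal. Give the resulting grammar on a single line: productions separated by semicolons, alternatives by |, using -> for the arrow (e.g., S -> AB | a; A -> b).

S -> h | LL | NSb; L -> h | LL | bh | NSb | SSS; N -> h | NSb

Unit productions: L->S, S->N.
Unit pairs (A ⇒* B via units): (L,N), (L,S), (S,N).
S: inherits non-unit rules of {N, S} → LL | NSb | h.
L: inherits non-unit rules of {L, N, S} → LL | NSb | SSS | bh | h.
N: inherits non-unit rules of {N} → NSb | h.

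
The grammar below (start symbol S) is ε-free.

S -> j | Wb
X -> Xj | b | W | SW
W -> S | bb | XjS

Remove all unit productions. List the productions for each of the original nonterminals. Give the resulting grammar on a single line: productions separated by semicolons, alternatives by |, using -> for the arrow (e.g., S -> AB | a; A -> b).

S -> j | Wb; W -> j | Wb | bb | XjS; X -> b | j | SW | Wb | Xj | bb | XjS

Unit productions: W->S, X->W.
Unit pairs (A ⇒* B via units): (W,S), (X,S), (X,W).
S: inherits non-unit rules of {S} → Wb | j.
W: inherits non-unit rules of {S, W} → Wb | XjS | bb | j.
X: inherits non-unit rules of {S, W, X} → SW | Wb | Xj | XjS | b | bb | j.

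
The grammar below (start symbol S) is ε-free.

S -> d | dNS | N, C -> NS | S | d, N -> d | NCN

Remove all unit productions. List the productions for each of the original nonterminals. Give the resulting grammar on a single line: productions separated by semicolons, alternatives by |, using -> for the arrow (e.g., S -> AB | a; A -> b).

Unit productions: C->S, S->N.
Unit pairs (A ⇒* B via units): (C,N), (C,S), (S,N).
S: inherits non-unit rules of {N, S} → NCN | d | dNS.
C: inherits non-unit rules of {C, N, S} → NCN | NS | d | dNS.
N: inherits non-unit rules of {N} → NCN | d.

S -> d | NCN | dNS; C -> d | NS | NCN | dNS; N -> d | NCN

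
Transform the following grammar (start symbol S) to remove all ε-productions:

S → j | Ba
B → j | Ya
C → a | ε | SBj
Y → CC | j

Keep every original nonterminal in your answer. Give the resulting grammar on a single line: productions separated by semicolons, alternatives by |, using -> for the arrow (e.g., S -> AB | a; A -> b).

S -> j | Ba; B -> a | j | Ya; C -> a | SBj; Y -> C | j | CC

Nullable set: {C, Y}.
B -> Ya: Y nullable, giving Ya | a.
Drop C -> ε.
Y -> CC: C, C nullable, giving C | CC.
Unchanged (no nullable symbols): S -> Ba; S -> j; B -> j; C -> SBj; C -> a; Y -> j.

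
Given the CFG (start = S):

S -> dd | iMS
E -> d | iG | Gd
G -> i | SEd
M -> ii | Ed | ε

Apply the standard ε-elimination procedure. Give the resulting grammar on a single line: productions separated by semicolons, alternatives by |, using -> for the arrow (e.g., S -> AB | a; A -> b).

S -> dd | iS | iMS; E -> d | Gd | iG; G -> i | SEd; M -> Ed | ii

Nullable set: {M}.
S -> iMS: M nullable, giving iMS | iS.
Drop M -> ε.
Unchanged (no nullable symbols): S -> dd; E -> Gd; E -> d; E -> iG; G -> SEd; G -> i; M -> Ed; M -> ii.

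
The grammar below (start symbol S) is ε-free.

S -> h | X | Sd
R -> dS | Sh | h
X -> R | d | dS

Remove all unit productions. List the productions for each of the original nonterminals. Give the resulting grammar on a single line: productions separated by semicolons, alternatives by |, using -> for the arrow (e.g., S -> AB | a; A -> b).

S -> d | h | Sd | Sh | dS; R -> h | Sh | dS; X -> d | h | Sh | dS

Unit productions: S->X, X->R.
Unit pairs (A ⇒* B via units): (S,R), (S,X), (X,R).
S: inherits non-unit rules of {R, S, X} → Sd | Sh | d | dS | h.
R: inherits non-unit rules of {R} → Sh | dS | h.
X: inherits non-unit rules of {R, X} → Sh | d | dS | h.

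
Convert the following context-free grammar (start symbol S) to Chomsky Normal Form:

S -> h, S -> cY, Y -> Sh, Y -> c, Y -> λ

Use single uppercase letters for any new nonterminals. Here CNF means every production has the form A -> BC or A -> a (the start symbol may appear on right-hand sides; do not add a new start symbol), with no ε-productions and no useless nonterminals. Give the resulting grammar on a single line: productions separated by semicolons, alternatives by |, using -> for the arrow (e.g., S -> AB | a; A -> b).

Nullable: {Y}; after ε-elimination: S -> c | h | cY; Y -> c | Sh.
No unit productions to eliminate.
TERM: introduce A -> c, B -> h and substitute in every rule of length ≥2.

S -> c | h | AY; A -> c; B -> h; Y -> c | SB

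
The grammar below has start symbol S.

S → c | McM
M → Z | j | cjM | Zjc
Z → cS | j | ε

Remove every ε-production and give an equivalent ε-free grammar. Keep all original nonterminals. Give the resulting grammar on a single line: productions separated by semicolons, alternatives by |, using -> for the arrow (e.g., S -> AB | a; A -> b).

Nullable set: {M, Z}.
S -> McM: M, M nullable, giving Mc | McM | c | cM.
M -> Z: Z nullable, giving Z.
M -> Zjc: Z nullable, giving Zjc | jc.
M -> cjM: M nullable, giving cj | cjM.
Drop Z -> ε.
Unchanged (no nullable symbols): S -> c; M -> j; Z -> cS; Z -> j.

S -> c | Mc | cM | McM; M -> Z | j | cj | jc | Zjc | cjM; Z -> j | cS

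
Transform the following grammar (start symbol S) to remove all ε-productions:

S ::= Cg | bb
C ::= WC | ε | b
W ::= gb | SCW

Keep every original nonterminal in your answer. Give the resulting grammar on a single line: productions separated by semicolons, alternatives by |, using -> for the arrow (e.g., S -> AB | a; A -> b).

Nullable set: {C}.
S -> Cg: C nullable, giving Cg | g.
Drop C -> ε.
C -> WC: C nullable, giving W | WC.
W -> SCW: C nullable, giving SCW | SW.
Unchanged (no nullable symbols): S -> bb; C -> b; W -> gb.

S -> g | Cg | bb; C -> W | b | WC; W -> SW | gb | SCW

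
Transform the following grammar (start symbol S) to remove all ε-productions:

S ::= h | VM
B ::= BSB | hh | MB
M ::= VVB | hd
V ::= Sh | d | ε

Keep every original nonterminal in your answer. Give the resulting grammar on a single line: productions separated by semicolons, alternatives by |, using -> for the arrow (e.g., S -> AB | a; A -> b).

S -> M | h | VM; B -> MB | hh | BSB; M -> B | VB | hd | VVB; V -> d | Sh

Nullable set: {V}.
S -> VM: V nullable, giving M | VM.
M -> VVB: V, V nullable, giving B | VB | VVB.
Drop V -> ε.
Unchanged (no nullable symbols): S -> h; B -> BSB; B -> MB; B -> hh; M -> hd; V -> Sh; V -> d.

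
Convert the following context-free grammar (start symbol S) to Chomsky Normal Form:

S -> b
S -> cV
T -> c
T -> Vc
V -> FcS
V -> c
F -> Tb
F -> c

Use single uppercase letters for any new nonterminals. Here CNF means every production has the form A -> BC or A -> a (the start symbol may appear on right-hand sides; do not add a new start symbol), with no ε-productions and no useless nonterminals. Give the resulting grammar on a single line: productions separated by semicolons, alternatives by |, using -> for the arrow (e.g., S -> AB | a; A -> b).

No ε-productions.
No unit productions to eliminate.
TERM: introduce A -> b, B -> c and substitute in every rule of length ≥2.
BIN: V -> FBS becomes V -> FC, C -> BS.

S -> b | BV; A -> b; B -> c; C -> BS; F -> c | TA; T -> c | VB; V -> c | FC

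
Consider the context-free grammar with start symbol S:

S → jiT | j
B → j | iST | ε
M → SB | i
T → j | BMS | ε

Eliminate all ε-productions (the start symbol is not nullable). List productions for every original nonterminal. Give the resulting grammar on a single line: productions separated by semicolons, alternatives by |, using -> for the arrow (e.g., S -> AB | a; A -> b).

S -> j | ji | jiT; B -> j | iS | iST; M -> S | i | SB; T -> j | MS | BMS

Nullable set: {B, T}.
S -> jiT: T nullable, giving ji | jiT.
Drop B -> ε.
B -> iST: T nullable, giving iS | iST.
M -> SB: B nullable, giving S | SB.
Drop T -> ε.
T -> BMS: B nullable, giving BMS | MS.
Unchanged (no nullable symbols): S -> j; B -> j; M -> i; T -> j.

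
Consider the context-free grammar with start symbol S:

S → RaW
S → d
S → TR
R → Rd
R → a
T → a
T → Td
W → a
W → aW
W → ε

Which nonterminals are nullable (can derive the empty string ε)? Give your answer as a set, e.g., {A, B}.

{W}

Directly nullable (have an ε-rule): {W}.
Not nullable: R, S, T — each has a terminal in every rule's right-hand side or depends on a non-nullable symbol.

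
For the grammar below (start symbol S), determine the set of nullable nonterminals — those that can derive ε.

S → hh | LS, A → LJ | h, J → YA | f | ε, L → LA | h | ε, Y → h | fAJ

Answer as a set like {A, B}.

{A, J, L}

Directly nullable (have an ε-rule): {J, L}.
A is nullable via A -> LJ (every symbol on the right is already known nullable).
Not nullable: S, Y — each has a terminal in every rule's right-hand side or depends on a non-nullable symbol.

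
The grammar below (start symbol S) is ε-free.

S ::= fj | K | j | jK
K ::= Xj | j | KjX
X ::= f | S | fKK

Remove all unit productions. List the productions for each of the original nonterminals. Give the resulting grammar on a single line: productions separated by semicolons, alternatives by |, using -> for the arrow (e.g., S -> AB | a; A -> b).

Unit productions: S->K, X->S.
Unit pairs (A ⇒* B via units): (S,K), (X,K), (X,S).
S: inherits non-unit rules of {K, S} → KjX | Xj | fj | j | jK.
K: inherits non-unit rules of {K} → KjX | Xj | j.
X: inherits non-unit rules of {K, S, X} → KjX | Xj | f | fKK | fj | j | jK.

S -> j | Xj | fj | jK | KjX; K -> j | Xj | KjX; X -> f | j | Xj | fj | jK | KjX | fKK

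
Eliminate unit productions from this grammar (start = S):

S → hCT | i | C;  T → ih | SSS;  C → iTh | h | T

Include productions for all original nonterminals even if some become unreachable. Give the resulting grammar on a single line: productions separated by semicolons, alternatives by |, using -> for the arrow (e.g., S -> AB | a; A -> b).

Unit productions: C->T, S->C.
Unit pairs (A ⇒* B via units): (C,T), (S,C), (S,T).
S: inherits non-unit rules of {C, S, T} → SSS | h | hCT | i | iTh | ih.
C: inherits non-unit rules of {C, T} → SSS | h | iTh | ih.
T: inherits non-unit rules of {T} → SSS | ih.

S -> h | i | ih | SSS | hCT | iTh; C -> h | ih | SSS | iTh; T -> ih | SSS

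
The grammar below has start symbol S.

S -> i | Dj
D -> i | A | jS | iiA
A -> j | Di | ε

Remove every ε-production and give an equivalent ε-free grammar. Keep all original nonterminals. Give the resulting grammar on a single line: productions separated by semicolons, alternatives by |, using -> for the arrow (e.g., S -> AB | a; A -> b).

S -> i | j | Dj; A -> i | j | Di; D -> A | i | ii | jS | iiA

Nullable set: {A, D}.
S -> Dj: D nullable, giving Dj | j.
Drop A -> ε.
A -> Di: D nullable, giving Di | i.
D -> A: A nullable, giving A.
D -> iiA: A nullable, giving ii | iiA.
Unchanged (no nullable symbols): S -> i; A -> j; D -> i; D -> jS.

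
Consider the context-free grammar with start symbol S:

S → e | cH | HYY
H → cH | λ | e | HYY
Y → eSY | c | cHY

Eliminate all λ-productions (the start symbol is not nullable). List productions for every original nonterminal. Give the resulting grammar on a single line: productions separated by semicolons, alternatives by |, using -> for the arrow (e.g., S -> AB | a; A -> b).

S -> c | e | YY | cH | HYY; H -> c | e | YY | cH | HYY; Y -> c | cY | cHY | eSY

Nullable set: {H}.
S -> HYY: H nullable, giving HYY | YY.
S -> cH: H nullable, giving c | cH.
Drop H -> λ.
H -> HYY: H nullable, giving HYY | YY.
H -> cH: H nullable, giving c | cH.
Y -> cHY: H nullable, giving cHY | cY.
Unchanged (no nullable symbols): S -> e; H -> e; Y -> c; Y -> eSY.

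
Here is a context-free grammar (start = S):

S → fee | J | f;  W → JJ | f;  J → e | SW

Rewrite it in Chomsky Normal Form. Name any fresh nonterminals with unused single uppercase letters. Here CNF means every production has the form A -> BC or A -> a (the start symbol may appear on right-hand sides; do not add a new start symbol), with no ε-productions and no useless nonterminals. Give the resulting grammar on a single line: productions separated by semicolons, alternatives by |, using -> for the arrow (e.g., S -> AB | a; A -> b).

S -> e | f | AC | SW; A -> f; B -> e; C -> BB; J -> e | SW; W -> f | JJ

No ε-productions.
After unit-elimination: S -> e | f | SW | fee; J -> e | SW; W -> f | JJ.
TERM: introduce B -> e, A -> f and substitute in every rule of length ≥2.
BIN: S -> ABB becomes S -> AC, C -> BB.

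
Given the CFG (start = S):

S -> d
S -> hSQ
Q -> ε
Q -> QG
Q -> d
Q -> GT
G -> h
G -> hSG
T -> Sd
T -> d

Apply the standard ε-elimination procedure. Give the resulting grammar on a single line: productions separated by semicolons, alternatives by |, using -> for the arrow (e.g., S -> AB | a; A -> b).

Nullable set: {Q}.
S -> hSQ: Q nullable, giving hS | hSQ.
Drop Q -> ε.
Q -> QG: Q nullable, giving G | QG.
Unchanged (no nullable symbols): S -> d; G -> h; G -> hSG; Q -> GT; Q -> d; T -> Sd; T -> d.

S -> d | hS | hSQ; G -> h | hSG; Q -> G | d | GT | QG; T -> d | Sd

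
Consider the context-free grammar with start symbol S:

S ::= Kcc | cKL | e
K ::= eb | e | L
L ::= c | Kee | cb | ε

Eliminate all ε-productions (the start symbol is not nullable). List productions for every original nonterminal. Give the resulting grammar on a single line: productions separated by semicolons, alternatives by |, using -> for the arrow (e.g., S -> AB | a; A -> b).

S -> c | e | cK | cL | cc | Kcc | cKL; K -> L | e | eb; L -> c | cb | ee | Kee

Nullable set: {K, L}.
S -> Kcc: K nullable, giving Kcc | cc.
S -> cKL: K, L nullable, giving c | cK | cKL | cL.
K -> L: L nullable, giving L.
Drop L -> ε.
L -> Kee: K nullable, giving Kee | ee.
Unchanged (no nullable symbols): S -> e; K -> e; K -> eb; L -> c; L -> cb.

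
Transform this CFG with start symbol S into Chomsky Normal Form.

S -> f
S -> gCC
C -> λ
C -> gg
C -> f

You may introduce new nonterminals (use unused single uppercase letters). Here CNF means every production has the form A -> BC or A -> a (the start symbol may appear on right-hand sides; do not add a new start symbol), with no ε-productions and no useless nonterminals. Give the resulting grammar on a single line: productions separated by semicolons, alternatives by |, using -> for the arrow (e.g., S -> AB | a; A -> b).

Nullable: {C}; after ε-elimination: S -> f | g | gC | gCC; C -> f | gg.
No unit productions to eliminate.
TERM: introduce A -> g and substitute in every rule of length ≥2.
BIN: S -> ACC becomes S -> AB, B -> CC.

S -> f | g | AB | AC; A -> g; B -> CC; C -> f | AA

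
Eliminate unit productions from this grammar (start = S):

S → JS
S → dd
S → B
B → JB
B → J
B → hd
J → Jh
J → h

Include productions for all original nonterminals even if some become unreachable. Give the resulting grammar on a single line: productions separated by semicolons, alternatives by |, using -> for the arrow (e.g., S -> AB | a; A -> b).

S -> h | JB | JS | Jh | dd | hd; B -> h | JB | Jh | hd; J -> h | Jh

Unit productions: B->J, S->B.
Unit pairs (A ⇒* B via units): (B,J), (S,B), (S,J).
S: inherits non-unit rules of {B, J, S} → JB | JS | Jh | dd | h | hd.
B: inherits non-unit rules of {B, J} → JB | Jh | h | hd.
J: inherits non-unit rules of {J} → Jh | h.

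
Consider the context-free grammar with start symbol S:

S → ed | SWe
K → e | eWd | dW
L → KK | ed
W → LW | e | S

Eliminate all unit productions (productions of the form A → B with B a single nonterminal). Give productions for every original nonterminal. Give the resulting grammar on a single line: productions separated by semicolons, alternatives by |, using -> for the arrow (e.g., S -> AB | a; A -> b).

S -> ed | SWe; K -> e | dW | eWd; L -> KK | ed; W -> e | LW | ed | SWe

Unit productions: W->S.
Unit pairs (A ⇒* B via units): (W,S).
S: inherits non-unit rules of {S} → SWe | ed.
K: inherits non-unit rules of {K} → dW | e | eWd.
L: inherits non-unit rules of {L} → KK | ed.
W: inherits non-unit rules of {S, W} → LW | SWe | e | ed.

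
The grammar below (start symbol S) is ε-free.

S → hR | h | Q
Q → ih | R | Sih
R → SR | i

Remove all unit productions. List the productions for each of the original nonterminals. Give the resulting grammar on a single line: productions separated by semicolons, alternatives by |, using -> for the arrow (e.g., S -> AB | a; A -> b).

S -> h | i | SR | hR | ih | Sih; Q -> i | SR | ih | Sih; R -> i | SR

Unit productions: Q->R, S->Q.
Unit pairs (A ⇒* B via units): (Q,R), (S,Q), (S,R).
S: inherits non-unit rules of {Q, R, S} → SR | Sih | h | hR | i | ih.
Q: inherits non-unit rules of {Q, R} → SR | Sih | i | ih.
R: inherits non-unit rules of {R} → SR | i.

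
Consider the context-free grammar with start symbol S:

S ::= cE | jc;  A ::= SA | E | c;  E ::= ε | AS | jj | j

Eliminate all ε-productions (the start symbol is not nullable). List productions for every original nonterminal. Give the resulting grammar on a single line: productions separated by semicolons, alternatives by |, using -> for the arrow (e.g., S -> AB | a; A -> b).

S -> c | cE | jc; A -> E | S | c | SA; E -> S | j | AS | jj

Nullable set: {A, E}.
S -> cE: E nullable, giving c | cE.
A -> E: E nullable, giving E.
A -> SA: A nullable, giving S | SA.
Drop E -> ε.
E -> AS: A nullable, giving AS | S.
Unchanged (no nullable symbols): S -> jc; A -> c; E -> j; E -> jj.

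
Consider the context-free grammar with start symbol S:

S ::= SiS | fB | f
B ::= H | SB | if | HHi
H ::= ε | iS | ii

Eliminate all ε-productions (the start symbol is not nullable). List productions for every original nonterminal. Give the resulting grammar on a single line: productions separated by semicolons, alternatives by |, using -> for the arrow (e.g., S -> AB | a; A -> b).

Nullable set: {B, H}.
S -> fB: B nullable, giving f | fB.
B -> H: H nullable, giving H.
B -> HHi: H, H nullable, giving HHi | Hi | i.
B -> SB: B nullable, giving S | SB.
Drop H -> ε.
Unchanged (no nullable symbols): S -> SiS; S -> f; B -> if; H -> iS; H -> ii.

S -> f | fB | SiS; B -> H | S | i | Hi | SB | if | HHi; H -> iS | ii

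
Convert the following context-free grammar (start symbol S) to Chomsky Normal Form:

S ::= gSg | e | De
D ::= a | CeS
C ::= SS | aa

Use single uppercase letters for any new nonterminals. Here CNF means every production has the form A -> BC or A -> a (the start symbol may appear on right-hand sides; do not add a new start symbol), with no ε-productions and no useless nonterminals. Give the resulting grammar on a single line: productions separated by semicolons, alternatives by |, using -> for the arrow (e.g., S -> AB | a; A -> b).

S -> e | DB | EG; A -> a; B -> e; C -> AA | SS; D -> a | CF; E -> g; F -> BS; G -> SE

No ε-productions.
No unit productions to eliminate.
TERM: introduce A -> a, B -> e, E -> g and substitute in every rule of length ≥2.
BIN: D -> CBS becomes D -> CF, F -> BS; S -> ESE becomes S -> EG, G -> SE.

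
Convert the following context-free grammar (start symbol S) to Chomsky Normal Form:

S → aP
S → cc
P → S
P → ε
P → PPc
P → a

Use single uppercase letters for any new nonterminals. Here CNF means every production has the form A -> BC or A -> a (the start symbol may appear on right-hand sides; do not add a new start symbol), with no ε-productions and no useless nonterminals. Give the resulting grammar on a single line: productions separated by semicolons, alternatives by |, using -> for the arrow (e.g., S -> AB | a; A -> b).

Nullable: {P}; after ε-elimination: S -> a | aP | cc; P -> S | a | c | Pc | PPc.
After unit-elimination: S -> a | aP | cc; P -> a | c | Pc | aP | cc | PPc.
TERM: introduce B -> a, A -> c and substitute in every rule of length ≥2.
BIN: P -> PPA becomes P -> PC, C -> PA.

S -> a | AA | BP; A -> c; B -> a; C -> PA; P -> a | c | AA | BP | PA | PC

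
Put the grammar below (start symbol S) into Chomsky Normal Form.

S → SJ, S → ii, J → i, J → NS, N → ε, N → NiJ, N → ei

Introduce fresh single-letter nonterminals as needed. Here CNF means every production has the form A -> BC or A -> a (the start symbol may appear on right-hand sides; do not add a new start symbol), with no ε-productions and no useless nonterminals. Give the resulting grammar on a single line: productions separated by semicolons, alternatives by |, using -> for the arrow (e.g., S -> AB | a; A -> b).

S -> AA | SJ; A -> i; B -> e; C -> AJ; J -> i | AA | NS | SJ; N -> AJ | BA | NC

Nullable: {N}; after ε-elimination: S -> SJ | ii; J -> S | i | NS; N -> ei | iJ | NiJ.
After unit-elimination: S -> SJ | ii; J -> i | NS | SJ | ii; N -> ei | iJ | NiJ.
TERM: introduce B -> e, A -> i and substitute in every rule of length ≥2.
BIN: N -> NAJ becomes N -> NC, C -> AJ.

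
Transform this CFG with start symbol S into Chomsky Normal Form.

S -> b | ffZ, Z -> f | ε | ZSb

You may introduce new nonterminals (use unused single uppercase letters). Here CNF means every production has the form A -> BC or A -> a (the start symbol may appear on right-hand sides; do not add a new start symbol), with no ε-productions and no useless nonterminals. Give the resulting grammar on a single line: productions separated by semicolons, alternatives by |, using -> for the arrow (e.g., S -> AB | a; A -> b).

Nullable: {Z}; after ε-elimination: S -> b | ff | ffZ; Z -> f | Sb | ZSb.
No unit productions to eliminate.
TERM: introduce B -> b, A -> f and substitute in every rule of length ≥2.
BIN: S -> AAZ becomes S -> AC, C -> AZ; Z -> ZSB becomes Z -> ZD, D -> SB.

S -> b | AA | AC; A -> f; B -> b; C -> AZ; D -> SB; Z -> f | SB | ZD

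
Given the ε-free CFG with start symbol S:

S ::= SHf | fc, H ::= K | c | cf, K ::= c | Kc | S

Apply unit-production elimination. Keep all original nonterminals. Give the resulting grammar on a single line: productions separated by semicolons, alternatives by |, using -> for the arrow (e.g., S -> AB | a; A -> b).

Unit productions: H->K, K->S.
Unit pairs (A ⇒* B via units): (H,K), (H,S), (K,S).
S: inherits non-unit rules of {S} → SHf | fc.
H: inherits non-unit rules of {H, K, S} → Kc | SHf | c | cf | fc.
K: inherits non-unit rules of {K, S} → Kc | SHf | c | fc.

S -> fc | SHf; H -> c | Kc | cf | fc | SHf; K -> c | Kc | fc | SHf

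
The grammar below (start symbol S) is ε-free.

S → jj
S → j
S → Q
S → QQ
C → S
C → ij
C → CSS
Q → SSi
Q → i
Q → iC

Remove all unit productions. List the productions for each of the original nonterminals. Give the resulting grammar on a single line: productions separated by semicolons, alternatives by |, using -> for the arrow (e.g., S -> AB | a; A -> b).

S -> i | j | QQ | iC | jj | SSi; C -> i | j | QQ | iC | ij | jj | CSS | SSi; Q -> i | iC | SSi

Unit productions: C->S, S->Q.
Unit pairs (A ⇒* B via units): (C,Q), (C,S), (S,Q).
S: inherits non-unit rules of {Q, S} → QQ | SSi | i | iC | j | jj.
C: inherits non-unit rules of {C, Q, S} → CSS | QQ | SSi | i | iC | ij | j | jj.
Q: inherits non-unit rules of {Q} → SSi | i | iC.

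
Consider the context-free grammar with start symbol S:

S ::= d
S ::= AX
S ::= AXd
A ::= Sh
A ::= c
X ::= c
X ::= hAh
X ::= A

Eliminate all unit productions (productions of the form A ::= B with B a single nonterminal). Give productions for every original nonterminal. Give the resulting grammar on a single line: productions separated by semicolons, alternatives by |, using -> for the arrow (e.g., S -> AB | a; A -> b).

S -> d | AX | AXd; A -> c | Sh; X -> c | Sh | hAh

Unit productions: X->A.
Unit pairs (A ⇒* B via units): (X,A).
S: inherits non-unit rules of {S} → AX | AXd | d.
A: inherits non-unit rules of {A} → Sh | c.
X: inherits non-unit rules of {A, X} → Sh | c | hAh.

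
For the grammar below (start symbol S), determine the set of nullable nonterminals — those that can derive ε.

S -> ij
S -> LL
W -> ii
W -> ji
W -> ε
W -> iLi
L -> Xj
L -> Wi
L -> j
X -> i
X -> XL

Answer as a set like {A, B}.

Directly nullable (have an ε-rule): {W}.
Not nullable: L, S, X — each has a terminal in every rule's right-hand side or depends on a non-nullable symbol.

{W}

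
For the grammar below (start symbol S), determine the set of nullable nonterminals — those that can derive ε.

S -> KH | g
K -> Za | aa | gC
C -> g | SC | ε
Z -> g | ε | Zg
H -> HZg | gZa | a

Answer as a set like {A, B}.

Directly nullable (have an ε-rule): {C, Z}.
Not nullable: H, K, S — each has a terminal in every rule's right-hand side or depends on a non-nullable symbol.

{C, Z}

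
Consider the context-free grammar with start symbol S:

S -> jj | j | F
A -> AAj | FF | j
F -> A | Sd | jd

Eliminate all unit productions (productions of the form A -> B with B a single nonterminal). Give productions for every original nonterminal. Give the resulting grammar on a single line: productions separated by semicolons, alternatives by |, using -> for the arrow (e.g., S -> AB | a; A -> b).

Unit productions: F->A, S->F.
Unit pairs (A ⇒* B via units): (F,A), (S,A), (S,F).
S: inherits non-unit rules of {A, F, S} → AAj | FF | Sd | j | jd | jj.
A: inherits non-unit rules of {A} → AAj | FF | j.
F: inherits non-unit rules of {A, F} → AAj | FF | Sd | j | jd.

S -> j | FF | Sd | jd | jj | AAj; A -> j | FF | AAj; F -> j | FF | Sd | jd | AAj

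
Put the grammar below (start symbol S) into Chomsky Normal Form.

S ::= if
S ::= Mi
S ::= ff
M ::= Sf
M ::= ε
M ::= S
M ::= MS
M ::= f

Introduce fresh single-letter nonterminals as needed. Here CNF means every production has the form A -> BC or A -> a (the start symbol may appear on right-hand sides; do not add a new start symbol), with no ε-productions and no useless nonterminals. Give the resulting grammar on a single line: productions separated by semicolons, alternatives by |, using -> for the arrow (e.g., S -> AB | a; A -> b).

S -> i | AB | BB | MA; A -> i; B -> f; M -> f | i | AB | BB | MA | MS | SB

Nullable: {M}; after ε-elimination: S -> i | Mi | ff | if; M -> S | f | MS | Sf.
After unit-elimination: S -> i | Mi | ff | if; M -> f | i | MS | Mi | Sf | ff | if.
TERM: introduce B -> f, A -> i and substitute in every rule of length ≥2.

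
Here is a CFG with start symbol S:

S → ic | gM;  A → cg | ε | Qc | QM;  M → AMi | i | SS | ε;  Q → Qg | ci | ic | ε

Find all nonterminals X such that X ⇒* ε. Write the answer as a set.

{A, M, Q}

Directly nullable (have an ε-rule): {A, M, Q}.
Not nullable: S — each has a terminal in every rule's right-hand side or depends on a non-nullable symbol.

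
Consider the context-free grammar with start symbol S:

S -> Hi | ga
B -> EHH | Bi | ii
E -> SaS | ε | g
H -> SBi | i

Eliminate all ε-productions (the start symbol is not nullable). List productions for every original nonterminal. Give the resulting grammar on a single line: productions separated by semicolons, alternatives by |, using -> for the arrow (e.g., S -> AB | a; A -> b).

Nullable set: {E}.
B -> EHH: E nullable, giving EHH | HH.
Drop E -> ε.
Unchanged (no nullable symbols): S -> Hi; S -> ga; B -> Bi; B -> ii; E -> SaS; E -> g; H -> SBi; H -> i.

S -> Hi | ga; B -> Bi | HH | ii | EHH; E -> g | SaS; H -> i | SBi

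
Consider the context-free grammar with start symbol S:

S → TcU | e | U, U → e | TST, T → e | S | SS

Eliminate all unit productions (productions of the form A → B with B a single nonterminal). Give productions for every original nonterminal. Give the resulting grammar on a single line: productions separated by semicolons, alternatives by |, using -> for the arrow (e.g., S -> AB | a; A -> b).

Unit productions: S->U, T->S.
Unit pairs (A ⇒* B via units): (S,U), (T,S), (T,U).
S: inherits non-unit rules of {S, U} → TST | TcU | e.
T: inherits non-unit rules of {S, T, U} → SS | TST | TcU | e.
U: inherits non-unit rules of {U} → TST | e.

S -> e | TST | TcU; T -> e | SS | TST | TcU; U -> e | TST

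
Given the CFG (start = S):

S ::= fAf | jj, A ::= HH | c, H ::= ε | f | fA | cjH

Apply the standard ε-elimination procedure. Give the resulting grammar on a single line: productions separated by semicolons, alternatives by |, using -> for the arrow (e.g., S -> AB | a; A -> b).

S -> ff | jj | fAf; A -> H | c | HH; H -> f | cj | fA | cjH

Nullable set: {A, H}.
S -> fAf: A nullable, giving fAf | ff.
A -> HH: H, H nullable, giving H | HH.
Drop H -> ε.
H -> cjH: H nullable, giving cj | cjH.
H -> fA: A nullable, giving f | fA.
Unchanged (no nullable symbols): S -> jj; A -> c; H -> f.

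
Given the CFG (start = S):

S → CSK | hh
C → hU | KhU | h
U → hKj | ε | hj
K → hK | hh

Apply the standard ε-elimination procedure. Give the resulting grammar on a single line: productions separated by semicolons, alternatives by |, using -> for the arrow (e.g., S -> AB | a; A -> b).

S -> hh | CSK; C -> h | Kh | hU | KhU; K -> hK | hh; U -> hj | hKj

Nullable set: {U}.
C -> KhU: U nullable, giving Kh | KhU.
C -> hU: U nullable, giving h | hU.
Drop U -> ε.
Unchanged (no nullable symbols): S -> CSK; S -> hh; C -> h; K -> hK; K -> hh; U -> hKj; U -> hj.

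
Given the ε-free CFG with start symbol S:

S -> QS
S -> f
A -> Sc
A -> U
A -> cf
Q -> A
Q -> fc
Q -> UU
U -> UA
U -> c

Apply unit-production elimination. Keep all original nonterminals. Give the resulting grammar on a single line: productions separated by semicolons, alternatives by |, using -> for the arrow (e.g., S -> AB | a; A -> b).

S -> f | QS; A -> c | Sc | UA | cf; Q -> c | Sc | UA | UU | cf | fc; U -> c | UA

Unit productions: A->U, Q->A.
Unit pairs (A ⇒* B via units): (A,U), (Q,A), (Q,U).
S: inherits non-unit rules of {S} → QS | f.
A: inherits non-unit rules of {A, U} → Sc | UA | c | cf.
Q: inherits non-unit rules of {A, Q, U} → Sc | UA | UU | c | cf | fc.
U: inherits non-unit rules of {U} → UA | c.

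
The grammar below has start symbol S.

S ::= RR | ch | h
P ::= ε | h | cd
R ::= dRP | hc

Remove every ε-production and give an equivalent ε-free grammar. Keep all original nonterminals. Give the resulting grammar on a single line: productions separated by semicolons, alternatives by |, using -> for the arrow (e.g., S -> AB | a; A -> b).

Nullable set: {P}.
Drop P -> ε.
R -> dRP: P nullable, giving dR | dRP.
Unchanged (no nullable symbols): S -> RR; S -> ch; S -> h; P -> cd; P -> h; R -> hc.

S -> h | RR | ch; P -> h | cd; R -> dR | hc | dRP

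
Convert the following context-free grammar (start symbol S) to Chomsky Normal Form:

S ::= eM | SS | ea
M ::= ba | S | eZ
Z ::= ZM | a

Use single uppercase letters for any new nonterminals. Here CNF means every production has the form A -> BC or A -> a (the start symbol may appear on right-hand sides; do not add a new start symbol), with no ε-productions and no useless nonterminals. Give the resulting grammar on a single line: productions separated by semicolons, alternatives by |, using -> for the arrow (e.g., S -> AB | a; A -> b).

S -> CB | CM | SS; A -> b; B -> a; C -> e; M -> AB | CB | CM | CZ | SS; Z -> a | ZM

No ε-productions.
After unit-elimination: S -> SS | eM | ea; M -> SS | ba | eM | eZ | ea; Z -> a | ZM.
TERM: introduce B -> a, A -> b, C -> e and substitute in every rule of length ≥2.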